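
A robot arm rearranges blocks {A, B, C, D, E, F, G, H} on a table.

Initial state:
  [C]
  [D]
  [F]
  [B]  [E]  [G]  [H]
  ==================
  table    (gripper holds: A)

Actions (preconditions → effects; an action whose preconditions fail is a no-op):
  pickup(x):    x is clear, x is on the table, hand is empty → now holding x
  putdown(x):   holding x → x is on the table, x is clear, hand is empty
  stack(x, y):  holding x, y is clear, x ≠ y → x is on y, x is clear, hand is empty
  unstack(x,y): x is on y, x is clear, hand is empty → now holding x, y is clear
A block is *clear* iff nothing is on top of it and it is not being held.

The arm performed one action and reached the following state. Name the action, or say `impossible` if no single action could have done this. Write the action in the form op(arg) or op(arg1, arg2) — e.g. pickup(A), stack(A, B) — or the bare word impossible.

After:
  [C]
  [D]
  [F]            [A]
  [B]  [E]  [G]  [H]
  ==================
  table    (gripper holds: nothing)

target: towers=[B/F/D/C; E; G; H/A] holding=-
        putdown(A) → towers=[A; B/F/D/C; E; G; H] holding=-
       stack(A, G) → towers=[B/F/D/C; E; G/A; H] holding=-
       stack(A, E) → towers=[B/F/D/C; E/A; G; H] holding=-
       stack(A, H) → towers=[B/F/D/C; E; G; H/A] holding=-  ← match
       stack(A, C) → towers=[B/F/D/C/A; E; G; H] holding=-

stack(A, H)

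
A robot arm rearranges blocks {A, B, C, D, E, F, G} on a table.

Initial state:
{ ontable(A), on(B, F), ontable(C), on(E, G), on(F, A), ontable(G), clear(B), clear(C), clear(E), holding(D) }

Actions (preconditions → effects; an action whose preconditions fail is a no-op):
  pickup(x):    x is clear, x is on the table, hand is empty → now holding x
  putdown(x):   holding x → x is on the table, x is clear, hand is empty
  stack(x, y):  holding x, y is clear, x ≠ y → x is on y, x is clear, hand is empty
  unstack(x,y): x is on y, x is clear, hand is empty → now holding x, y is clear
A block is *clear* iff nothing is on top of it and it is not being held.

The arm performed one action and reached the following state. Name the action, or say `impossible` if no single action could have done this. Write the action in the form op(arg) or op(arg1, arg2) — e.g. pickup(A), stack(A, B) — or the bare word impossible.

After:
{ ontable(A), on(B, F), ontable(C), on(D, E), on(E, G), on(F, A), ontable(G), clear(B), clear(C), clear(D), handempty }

stack(D, E)

target: towers=[A/F/B; C; G/E/D] holding=-
        putdown(D) → towers=[A/F/B; C; D; G/E] holding=-
       stack(D, B) → towers=[A/F/B/D; C; G/E] holding=-
       stack(D, E) → towers=[A/F/B; C; G/E/D] holding=-  ← match
       stack(D, C) → towers=[A/F/B; C/D; G/E] holding=-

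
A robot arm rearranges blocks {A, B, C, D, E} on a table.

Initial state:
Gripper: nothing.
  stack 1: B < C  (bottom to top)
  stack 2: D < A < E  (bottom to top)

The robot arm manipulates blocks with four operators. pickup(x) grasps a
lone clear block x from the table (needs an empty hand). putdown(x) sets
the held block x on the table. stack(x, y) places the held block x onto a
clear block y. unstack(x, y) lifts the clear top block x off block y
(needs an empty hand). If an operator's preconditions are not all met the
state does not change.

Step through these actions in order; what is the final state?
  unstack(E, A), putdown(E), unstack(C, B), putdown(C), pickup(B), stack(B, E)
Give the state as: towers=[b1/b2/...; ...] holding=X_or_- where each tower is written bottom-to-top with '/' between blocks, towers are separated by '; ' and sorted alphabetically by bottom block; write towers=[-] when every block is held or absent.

towers=[C; D/A; E/B] holding=-

step 1 (unstack(E, A)): towers=[B/C; D/A] holding=E
step 2 (putdown(E)): towers=[B/C; D/A; E] holding=-
step 3 (unstack(C, B)): towers=[B; D/A; E] holding=C
step 4 (putdown(C)): towers=[B; C; D/A; E] holding=-
step 5 (pickup(B)): towers=[C; D/A; E] holding=B
step 6 (stack(B, E)): towers=[C; D/A; E/B] holding=-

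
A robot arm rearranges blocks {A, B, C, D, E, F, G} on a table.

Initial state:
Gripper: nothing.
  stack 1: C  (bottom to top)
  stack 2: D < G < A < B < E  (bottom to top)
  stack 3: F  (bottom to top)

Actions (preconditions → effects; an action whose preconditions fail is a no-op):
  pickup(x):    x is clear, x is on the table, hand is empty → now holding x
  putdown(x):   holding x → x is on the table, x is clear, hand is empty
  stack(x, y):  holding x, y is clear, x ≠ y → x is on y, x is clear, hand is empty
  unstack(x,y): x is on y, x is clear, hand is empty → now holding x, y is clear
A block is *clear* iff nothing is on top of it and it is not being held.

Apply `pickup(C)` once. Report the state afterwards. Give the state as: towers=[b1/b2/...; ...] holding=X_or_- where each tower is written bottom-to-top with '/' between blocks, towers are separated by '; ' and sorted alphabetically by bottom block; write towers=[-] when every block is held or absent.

before: towers=[C; D/G/A/B/E; F] holding=-
pre[pickup(C)]: clear(C) yes, ontable(C) yes, handempty yes
all met → apply pickup(C)
after:  towers=[D/G/A/B/E; F] holding=C

towers=[D/G/A/B/E; F] holding=C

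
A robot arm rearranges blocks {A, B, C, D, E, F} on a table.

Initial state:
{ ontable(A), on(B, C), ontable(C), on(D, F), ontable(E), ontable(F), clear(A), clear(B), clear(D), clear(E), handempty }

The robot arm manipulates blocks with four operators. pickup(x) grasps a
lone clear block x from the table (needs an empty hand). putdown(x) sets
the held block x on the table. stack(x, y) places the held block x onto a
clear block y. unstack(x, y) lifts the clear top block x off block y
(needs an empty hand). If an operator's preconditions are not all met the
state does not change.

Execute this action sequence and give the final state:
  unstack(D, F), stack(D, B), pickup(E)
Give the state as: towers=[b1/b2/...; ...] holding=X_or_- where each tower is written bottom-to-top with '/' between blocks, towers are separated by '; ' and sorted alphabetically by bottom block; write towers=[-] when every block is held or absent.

towers=[A; C/B/D; F] holding=E

step 1 (unstack(D, F)): towers=[A; C/B; E; F] holding=D
step 2 (stack(D, B)): towers=[A; C/B/D; E; F] holding=-
step 3 (pickup(E)): towers=[A; C/B/D; F] holding=E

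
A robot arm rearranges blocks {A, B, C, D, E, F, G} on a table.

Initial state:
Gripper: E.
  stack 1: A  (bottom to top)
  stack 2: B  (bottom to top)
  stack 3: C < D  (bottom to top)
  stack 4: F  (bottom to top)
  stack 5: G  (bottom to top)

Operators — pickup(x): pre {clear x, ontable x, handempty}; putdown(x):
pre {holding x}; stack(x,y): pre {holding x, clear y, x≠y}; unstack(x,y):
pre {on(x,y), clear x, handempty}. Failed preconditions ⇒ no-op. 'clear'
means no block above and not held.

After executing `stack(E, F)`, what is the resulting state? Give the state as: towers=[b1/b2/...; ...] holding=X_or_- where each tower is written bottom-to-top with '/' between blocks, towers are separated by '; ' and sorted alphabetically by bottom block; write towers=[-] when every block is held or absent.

before: towers=[A; B; C/D; F; G] holding=E
pre[stack(E, F)]: holding(E) yes, clear(F) yes, E≠F yes
all met → apply stack(E, F)
after:  towers=[A; B; C/D; F/E; G] holding=-

towers=[A; B; C/D; F/E; G] holding=-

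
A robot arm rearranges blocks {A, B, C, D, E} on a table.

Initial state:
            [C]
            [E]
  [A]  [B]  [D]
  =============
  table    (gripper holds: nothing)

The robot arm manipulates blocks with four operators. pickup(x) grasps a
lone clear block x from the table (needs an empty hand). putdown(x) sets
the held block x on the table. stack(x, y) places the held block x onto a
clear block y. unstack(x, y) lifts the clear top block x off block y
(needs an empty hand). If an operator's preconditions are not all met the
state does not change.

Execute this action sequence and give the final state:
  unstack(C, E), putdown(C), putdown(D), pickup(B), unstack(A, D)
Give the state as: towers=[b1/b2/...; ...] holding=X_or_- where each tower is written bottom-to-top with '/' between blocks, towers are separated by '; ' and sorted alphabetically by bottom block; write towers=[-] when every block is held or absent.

towers=[A; C; D/E] holding=B

step 1 (unstack(C, E)): towers=[A; B; D/E] holding=C
step 2 (putdown(C)): towers=[A; B; C; D/E] holding=-
step 3 (putdown(D)) [no-op]: towers=[A; B; C; D/E] holding=-
step 4 (pickup(B)): towers=[A; C; D/E] holding=B
step 5 (unstack(A, D)) [no-op]: towers=[A; C; D/E] holding=B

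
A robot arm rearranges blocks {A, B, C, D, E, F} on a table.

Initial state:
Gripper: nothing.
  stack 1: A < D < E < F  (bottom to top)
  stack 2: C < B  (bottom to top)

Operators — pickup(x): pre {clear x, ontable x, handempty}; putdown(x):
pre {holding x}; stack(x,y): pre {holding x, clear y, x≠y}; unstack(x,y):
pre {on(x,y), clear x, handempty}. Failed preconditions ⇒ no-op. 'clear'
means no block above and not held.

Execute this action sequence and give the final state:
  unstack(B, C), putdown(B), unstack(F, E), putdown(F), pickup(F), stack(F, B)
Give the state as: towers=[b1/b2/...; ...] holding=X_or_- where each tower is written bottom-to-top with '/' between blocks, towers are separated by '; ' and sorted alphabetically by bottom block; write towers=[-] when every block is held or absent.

towers=[A/D/E; B/F; C] holding=-

step 1 (unstack(B, C)): towers=[A/D/E/F; C] holding=B
step 2 (putdown(B)): towers=[A/D/E/F; B; C] holding=-
step 3 (unstack(F, E)): towers=[A/D/E; B; C] holding=F
step 4 (putdown(F)): towers=[A/D/E; B; C; F] holding=-
step 5 (pickup(F)): towers=[A/D/E; B; C] holding=F
step 6 (stack(F, B)): towers=[A/D/E; B/F; C] holding=-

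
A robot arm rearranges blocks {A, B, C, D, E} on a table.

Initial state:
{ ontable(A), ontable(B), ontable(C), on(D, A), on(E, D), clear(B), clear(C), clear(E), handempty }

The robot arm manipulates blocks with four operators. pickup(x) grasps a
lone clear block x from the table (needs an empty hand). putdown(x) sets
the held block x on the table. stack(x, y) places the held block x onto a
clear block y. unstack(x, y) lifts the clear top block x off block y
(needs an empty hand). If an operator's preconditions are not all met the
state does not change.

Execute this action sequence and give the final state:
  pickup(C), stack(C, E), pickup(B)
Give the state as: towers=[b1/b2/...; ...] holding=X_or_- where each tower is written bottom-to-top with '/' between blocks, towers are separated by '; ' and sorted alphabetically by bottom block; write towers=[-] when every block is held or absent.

step 1 (pickup(C)): towers=[A/D/E; B] holding=C
step 2 (stack(C, E)): towers=[A/D/E/C; B] holding=-
step 3 (pickup(B)): towers=[A/D/E/C] holding=B

towers=[A/D/E/C] holding=B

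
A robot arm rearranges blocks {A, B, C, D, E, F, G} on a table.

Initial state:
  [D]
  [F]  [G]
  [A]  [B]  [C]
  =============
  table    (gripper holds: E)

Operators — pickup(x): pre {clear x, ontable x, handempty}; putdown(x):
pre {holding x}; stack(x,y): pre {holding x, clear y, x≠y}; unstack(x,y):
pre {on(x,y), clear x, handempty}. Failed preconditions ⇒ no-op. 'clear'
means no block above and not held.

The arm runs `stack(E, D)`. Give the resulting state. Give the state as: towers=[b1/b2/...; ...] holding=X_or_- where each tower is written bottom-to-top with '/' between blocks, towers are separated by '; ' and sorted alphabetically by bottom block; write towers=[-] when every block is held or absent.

towers=[A/F/D/E; B/G; C] holding=-

before: towers=[A/F/D; B/G; C] holding=E
pre[stack(E, D)]: holding(E) yes, clear(D) yes, E≠D yes
all met → apply stack(E, D)
after:  towers=[A/F/D/E; B/G; C] holding=-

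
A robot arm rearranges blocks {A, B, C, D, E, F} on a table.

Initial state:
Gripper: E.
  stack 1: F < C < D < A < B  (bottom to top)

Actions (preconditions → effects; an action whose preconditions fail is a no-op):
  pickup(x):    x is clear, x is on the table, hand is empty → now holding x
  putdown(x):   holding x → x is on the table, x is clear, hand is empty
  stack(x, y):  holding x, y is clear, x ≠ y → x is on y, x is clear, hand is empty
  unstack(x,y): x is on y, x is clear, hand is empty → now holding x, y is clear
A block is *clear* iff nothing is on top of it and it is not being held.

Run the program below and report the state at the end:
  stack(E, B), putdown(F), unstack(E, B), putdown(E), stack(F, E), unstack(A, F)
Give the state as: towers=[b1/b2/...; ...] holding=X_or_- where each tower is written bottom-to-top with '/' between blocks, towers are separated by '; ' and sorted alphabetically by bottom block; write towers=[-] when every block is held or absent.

step 1 (stack(E, B)): towers=[F/C/D/A/B/E] holding=-
step 2 (putdown(F)) [no-op]: towers=[F/C/D/A/B/E] holding=-
step 3 (unstack(E, B)): towers=[F/C/D/A/B] holding=E
step 4 (putdown(E)): towers=[E; F/C/D/A/B] holding=-
step 5 (stack(F, E)) [no-op]: towers=[E; F/C/D/A/B] holding=-
step 6 (unstack(A, F)) [no-op]: towers=[E; F/C/D/A/B] holding=-

towers=[E; F/C/D/A/B] holding=-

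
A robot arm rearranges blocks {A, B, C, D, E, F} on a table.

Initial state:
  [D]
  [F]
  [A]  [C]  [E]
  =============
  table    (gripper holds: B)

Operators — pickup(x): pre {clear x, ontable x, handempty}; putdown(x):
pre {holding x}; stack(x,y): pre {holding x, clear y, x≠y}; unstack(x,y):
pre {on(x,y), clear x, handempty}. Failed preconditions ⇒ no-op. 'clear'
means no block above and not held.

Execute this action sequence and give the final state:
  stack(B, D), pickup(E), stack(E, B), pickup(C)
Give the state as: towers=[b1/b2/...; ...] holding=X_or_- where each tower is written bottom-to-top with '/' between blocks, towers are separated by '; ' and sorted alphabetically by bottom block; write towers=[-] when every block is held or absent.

towers=[A/F/D/B/E] holding=C

step 1 (stack(B, D)): towers=[A/F/D/B; C; E] holding=-
step 2 (pickup(E)): towers=[A/F/D/B; C] holding=E
step 3 (stack(E, B)): towers=[A/F/D/B/E; C] holding=-
step 4 (pickup(C)): towers=[A/F/D/B/E] holding=C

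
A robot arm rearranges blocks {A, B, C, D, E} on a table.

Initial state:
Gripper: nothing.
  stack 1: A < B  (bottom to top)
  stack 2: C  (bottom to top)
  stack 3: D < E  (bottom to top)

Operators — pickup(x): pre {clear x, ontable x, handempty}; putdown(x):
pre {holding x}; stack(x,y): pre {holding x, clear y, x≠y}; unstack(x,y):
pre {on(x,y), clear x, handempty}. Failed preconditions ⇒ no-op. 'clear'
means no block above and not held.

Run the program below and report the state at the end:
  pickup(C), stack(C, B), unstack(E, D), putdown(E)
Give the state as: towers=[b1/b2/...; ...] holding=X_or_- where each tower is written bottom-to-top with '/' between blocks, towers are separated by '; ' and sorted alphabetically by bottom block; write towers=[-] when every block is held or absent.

step 1 (pickup(C)): towers=[A/B; D/E] holding=C
step 2 (stack(C, B)): towers=[A/B/C; D/E] holding=-
step 3 (unstack(E, D)): towers=[A/B/C; D] holding=E
step 4 (putdown(E)): towers=[A/B/C; D; E] holding=-

towers=[A/B/C; D; E] holding=-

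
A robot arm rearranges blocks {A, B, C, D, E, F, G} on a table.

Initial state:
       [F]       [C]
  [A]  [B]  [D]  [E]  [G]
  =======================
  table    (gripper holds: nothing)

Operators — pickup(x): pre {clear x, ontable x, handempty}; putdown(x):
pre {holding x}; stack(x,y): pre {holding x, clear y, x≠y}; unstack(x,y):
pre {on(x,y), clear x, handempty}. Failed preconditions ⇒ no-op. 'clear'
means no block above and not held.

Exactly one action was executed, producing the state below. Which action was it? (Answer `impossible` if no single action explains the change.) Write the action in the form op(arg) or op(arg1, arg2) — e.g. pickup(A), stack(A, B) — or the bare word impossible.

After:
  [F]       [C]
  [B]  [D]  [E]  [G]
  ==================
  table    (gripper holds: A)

target: towers=[B/F; D; E/C; G] holding=A
     unstack(F, B) → towers=[A; B; D; E/C; G] holding=F
         pickup(G) → towers=[A; B/F; D; E/C] holding=G
         pickup(D) → towers=[A; B/F; E/C; G] holding=D
         pickup(A) → towers=[B/F; D; E/C; G] holding=A  ← match
     unstack(C, E) → towers=[A; B/F; D; E; G] holding=C

pickup(A)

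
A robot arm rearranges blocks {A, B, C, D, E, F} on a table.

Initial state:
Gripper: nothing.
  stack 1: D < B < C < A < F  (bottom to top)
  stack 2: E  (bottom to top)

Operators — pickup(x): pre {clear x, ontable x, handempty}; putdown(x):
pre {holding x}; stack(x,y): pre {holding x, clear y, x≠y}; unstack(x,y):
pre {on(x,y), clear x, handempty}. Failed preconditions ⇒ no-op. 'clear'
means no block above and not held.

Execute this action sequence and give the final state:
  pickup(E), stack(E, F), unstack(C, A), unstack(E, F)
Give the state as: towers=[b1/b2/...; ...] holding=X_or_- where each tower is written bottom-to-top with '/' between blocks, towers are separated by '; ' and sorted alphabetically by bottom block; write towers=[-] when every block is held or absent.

step 1 (pickup(E)): towers=[D/B/C/A/F] holding=E
step 2 (stack(E, F)): towers=[D/B/C/A/F/E] holding=-
step 3 (unstack(C, A)) [no-op]: towers=[D/B/C/A/F/E] holding=-
step 4 (unstack(E, F)): towers=[D/B/C/A/F] holding=E

towers=[D/B/C/A/F] holding=E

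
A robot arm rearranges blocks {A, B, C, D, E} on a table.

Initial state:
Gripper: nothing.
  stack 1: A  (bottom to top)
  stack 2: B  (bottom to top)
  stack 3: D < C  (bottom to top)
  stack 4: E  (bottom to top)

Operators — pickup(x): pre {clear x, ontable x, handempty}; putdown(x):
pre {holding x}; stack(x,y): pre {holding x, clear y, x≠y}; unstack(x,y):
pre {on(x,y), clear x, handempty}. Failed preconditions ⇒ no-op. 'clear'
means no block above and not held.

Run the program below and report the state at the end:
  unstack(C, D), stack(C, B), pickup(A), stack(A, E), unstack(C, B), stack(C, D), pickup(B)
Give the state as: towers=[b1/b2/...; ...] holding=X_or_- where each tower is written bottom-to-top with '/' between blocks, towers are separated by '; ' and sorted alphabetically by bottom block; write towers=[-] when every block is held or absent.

step 1 (unstack(C, D)): towers=[A; B; D; E] holding=C
step 2 (stack(C, B)): towers=[A; B/C; D; E] holding=-
step 3 (pickup(A)): towers=[B/C; D; E] holding=A
step 4 (stack(A, E)): towers=[B/C; D; E/A] holding=-
step 5 (unstack(C, B)): towers=[B; D; E/A] holding=C
step 6 (stack(C, D)): towers=[B; D/C; E/A] holding=-
step 7 (pickup(B)): towers=[D/C; E/A] holding=B

towers=[D/C; E/A] holding=B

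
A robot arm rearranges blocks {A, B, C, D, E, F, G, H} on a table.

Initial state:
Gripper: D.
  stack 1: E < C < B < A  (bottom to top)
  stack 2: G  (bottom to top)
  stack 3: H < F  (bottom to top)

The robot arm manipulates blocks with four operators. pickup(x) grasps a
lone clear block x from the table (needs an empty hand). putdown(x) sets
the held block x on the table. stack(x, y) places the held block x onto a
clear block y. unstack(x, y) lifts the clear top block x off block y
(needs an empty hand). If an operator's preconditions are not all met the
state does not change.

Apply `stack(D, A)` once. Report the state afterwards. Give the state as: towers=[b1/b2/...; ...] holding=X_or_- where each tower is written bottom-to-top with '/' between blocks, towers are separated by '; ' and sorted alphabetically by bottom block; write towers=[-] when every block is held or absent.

towers=[E/C/B/A/D; G; H/F] holding=-

before: towers=[E/C/B/A; G; H/F] holding=D
pre[stack(D, A)]: holding(D) yes, clear(A) yes, D≠A yes
all met → apply stack(D, A)
after:  towers=[E/C/B/A/D; G; H/F] holding=-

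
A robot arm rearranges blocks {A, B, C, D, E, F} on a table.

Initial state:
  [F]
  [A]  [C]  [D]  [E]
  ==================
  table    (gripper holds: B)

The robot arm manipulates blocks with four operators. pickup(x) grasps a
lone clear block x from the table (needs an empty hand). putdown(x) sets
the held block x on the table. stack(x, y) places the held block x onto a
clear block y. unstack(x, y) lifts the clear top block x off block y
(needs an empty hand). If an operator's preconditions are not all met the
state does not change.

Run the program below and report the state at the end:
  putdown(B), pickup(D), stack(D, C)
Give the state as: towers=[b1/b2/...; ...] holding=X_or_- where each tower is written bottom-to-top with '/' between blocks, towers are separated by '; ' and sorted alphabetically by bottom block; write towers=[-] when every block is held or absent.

towers=[A/F; B; C/D; E] holding=-

step 1 (putdown(B)): towers=[A/F; B; C; D; E] holding=-
step 2 (pickup(D)): towers=[A/F; B; C; E] holding=D
step 3 (stack(D, C)): towers=[A/F; B; C/D; E] holding=-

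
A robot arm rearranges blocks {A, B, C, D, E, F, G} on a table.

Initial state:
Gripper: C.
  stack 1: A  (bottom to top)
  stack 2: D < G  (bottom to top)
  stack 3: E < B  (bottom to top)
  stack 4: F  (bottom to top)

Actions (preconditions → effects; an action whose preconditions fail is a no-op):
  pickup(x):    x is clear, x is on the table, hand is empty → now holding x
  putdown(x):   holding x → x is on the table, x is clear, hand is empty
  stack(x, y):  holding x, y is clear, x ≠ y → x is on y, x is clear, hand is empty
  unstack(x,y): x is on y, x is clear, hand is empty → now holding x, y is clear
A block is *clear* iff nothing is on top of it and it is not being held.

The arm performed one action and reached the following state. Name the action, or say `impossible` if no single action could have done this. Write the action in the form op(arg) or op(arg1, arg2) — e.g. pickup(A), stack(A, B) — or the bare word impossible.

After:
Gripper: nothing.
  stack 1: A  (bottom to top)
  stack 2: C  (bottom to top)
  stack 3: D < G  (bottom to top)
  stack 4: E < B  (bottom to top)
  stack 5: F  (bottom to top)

target: towers=[A; C; D/G; E/B; F] holding=-
        putdown(C) → towers=[A; C; D/G; E/B; F] holding=-  ← match
       stack(C, B) → towers=[A; D/G; E/B/C; F] holding=-
       stack(C, F) → towers=[A; D/G; E/B; F/C] holding=-
       stack(C, G) → towers=[A; D/G/C; E/B; F] holding=-
       stack(C, A) → towers=[A/C; D/G; E/B; F] holding=-

putdown(C)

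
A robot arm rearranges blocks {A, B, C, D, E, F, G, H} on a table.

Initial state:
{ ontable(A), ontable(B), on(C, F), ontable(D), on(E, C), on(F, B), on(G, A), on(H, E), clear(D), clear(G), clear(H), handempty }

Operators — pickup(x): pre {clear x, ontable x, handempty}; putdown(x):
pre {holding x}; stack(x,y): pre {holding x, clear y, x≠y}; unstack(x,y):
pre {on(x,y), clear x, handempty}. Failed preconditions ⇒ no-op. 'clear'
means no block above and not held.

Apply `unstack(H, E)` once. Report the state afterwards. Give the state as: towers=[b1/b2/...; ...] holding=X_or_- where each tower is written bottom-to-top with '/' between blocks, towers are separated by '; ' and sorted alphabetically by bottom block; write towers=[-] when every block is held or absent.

before: towers=[A/G; B/F/C/E/H; D] holding=-
pre[unstack(H, E)]: on(H,E) ✓, clear(H) ✓, handempty ✓
all met → apply unstack(H, E)
after:  towers=[A/G; B/F/C/E; D] holding=H

towers=[A/G; B/F/C/E; D] holding=H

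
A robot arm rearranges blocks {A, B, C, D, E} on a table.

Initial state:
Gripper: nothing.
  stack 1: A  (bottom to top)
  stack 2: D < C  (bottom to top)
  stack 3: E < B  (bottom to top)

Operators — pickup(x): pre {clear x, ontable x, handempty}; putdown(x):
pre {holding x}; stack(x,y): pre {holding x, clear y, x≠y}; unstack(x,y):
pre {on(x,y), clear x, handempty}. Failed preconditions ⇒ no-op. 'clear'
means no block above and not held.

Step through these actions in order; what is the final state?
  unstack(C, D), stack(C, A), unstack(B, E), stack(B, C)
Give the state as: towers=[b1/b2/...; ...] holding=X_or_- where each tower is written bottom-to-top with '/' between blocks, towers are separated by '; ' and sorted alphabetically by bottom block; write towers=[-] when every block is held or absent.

towers=[A/C/B; D; E] holding=-

step 1 (unstack(C, D)): towers=[A; D; E/B] holding=C
step 2 (stack(C, A)): towers=[A/C; D; E/B] holding=-
step 3 (unstack(B, E)): towers=[A/C; D; E] holding=B
step 4 (stack(B, C)): towers=[A/C/B; D; E] holding=-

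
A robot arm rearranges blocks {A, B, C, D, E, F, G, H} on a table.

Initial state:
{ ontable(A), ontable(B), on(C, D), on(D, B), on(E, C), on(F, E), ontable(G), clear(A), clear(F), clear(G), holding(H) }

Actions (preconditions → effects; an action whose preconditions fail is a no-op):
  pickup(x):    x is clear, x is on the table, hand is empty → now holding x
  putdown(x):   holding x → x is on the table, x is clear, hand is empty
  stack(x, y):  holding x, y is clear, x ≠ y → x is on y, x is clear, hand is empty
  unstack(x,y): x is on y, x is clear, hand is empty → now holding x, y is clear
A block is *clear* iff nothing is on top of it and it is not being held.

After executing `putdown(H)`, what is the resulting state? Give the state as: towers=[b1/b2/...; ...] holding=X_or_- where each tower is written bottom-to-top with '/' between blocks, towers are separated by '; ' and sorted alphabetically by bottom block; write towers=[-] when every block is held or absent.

before: towers=[A; B/D/C/E/F; G] holding=H
pre[putdown(H)]: holding(H) ✓
all met → apply putdown(H)
after:  towers=[A; B/D/C/E/F; G; H] holding=-

towers=[A; B/D/C/E/F; G; H] holding=-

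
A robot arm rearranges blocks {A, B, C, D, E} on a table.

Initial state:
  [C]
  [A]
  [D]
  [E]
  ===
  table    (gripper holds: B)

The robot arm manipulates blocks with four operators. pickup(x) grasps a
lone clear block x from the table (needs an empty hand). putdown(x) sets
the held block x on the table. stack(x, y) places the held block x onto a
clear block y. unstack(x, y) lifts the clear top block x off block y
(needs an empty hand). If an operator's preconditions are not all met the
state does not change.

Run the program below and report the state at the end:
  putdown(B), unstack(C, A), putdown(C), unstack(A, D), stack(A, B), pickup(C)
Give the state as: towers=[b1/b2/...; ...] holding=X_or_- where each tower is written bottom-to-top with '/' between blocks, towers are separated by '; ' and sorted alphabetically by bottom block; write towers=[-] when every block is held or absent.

towers=[B/A; E/D] holding=C

step 1 (putdown(B)): towers=[B; E/D/A/C] holding=-
step 2 (unstack(C, A)): towers=[B; E/D/A] holding=C
step 3 (putdown(C)): towers=[B; C; E/D/A] holding=-
step 4 (unstack(A, D)): towers=[B; C; E/D] holding=A
step 5 (stack(A, B)): towers=[B/A; C; E/D] holding=-
step 6 (pickup(C)): towers=[B/A; E/D] holding=C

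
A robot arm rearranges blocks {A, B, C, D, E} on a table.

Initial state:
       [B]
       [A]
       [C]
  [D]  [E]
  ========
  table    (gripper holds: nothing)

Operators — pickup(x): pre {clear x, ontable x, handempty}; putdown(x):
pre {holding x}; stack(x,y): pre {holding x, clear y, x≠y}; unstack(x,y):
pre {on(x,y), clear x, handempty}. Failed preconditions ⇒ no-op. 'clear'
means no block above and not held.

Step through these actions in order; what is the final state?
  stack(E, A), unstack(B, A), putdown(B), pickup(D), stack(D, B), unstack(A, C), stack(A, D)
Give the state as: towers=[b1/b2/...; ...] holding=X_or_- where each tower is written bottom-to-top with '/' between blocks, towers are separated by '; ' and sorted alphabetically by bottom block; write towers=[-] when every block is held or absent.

towers=[B/D/A; E/C] holding=-

step 1 (stack(E, A)) [no-op]: towers=[D; E/C/A/B] holding=-
step 2 (unstack(B, A)): towers=[D; E/C/A] holding=B
step 3 (putdown(B)): towers=[B; D; E/C/A] holding=-
step 4 (pickup(D)): towers=[B; E/C/A] holding=D
step 5 (stack(D, B)): towers=[B/D; E/C/A] holding=-
step 6 (unstack(A, C)): towers=[B/D; E/C] holding=A
step 7 (stack(A, D)): towers=[B/D/A; E/C] holding=-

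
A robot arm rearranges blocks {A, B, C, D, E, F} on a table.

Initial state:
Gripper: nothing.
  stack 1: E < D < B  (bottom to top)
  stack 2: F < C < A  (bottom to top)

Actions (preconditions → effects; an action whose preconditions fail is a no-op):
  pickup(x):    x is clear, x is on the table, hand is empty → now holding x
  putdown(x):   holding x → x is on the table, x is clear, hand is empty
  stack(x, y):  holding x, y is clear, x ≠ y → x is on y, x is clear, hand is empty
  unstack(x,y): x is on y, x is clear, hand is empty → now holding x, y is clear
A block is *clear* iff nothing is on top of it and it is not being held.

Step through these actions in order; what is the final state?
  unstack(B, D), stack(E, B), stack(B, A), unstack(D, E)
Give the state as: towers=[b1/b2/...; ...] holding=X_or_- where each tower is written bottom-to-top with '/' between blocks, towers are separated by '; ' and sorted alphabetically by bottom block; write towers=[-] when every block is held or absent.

towers=[E; F/C/A/B] holding=D

step 1 (unstack(B, D)): towers=[E/D; F/C/A] holding=B
step 2 (stack(E, B)) [no-op]: towers=[E/D; F/C/A] holding=B
step 3 (stack(B, A)): towers=[E/D; F/C/A/B] holding=-
step 4 (unstack(D, E)): towers=[E; F/C/A/B] holding=D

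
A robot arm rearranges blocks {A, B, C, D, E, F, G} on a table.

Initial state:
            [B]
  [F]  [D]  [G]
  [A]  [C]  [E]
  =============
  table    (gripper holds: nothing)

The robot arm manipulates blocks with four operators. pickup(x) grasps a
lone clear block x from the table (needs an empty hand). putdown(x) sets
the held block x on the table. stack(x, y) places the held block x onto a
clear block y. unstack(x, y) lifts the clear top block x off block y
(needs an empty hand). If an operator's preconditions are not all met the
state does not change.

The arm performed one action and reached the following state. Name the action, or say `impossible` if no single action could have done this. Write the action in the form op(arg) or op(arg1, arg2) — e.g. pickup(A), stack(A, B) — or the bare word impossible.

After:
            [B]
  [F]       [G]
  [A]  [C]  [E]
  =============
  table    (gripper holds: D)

target: towers=[A/F; C; E/G/B] holding=D
     unstack(B, G) → towers=[A/F; C/D; E/G] holding=B
     unstack(F, A) → towers=[A; C/D; E/G/B] holding=F
     unstack(D, C) → towers=[A/F; C; E/G/B] holding=D  ← match

unstack(D, C)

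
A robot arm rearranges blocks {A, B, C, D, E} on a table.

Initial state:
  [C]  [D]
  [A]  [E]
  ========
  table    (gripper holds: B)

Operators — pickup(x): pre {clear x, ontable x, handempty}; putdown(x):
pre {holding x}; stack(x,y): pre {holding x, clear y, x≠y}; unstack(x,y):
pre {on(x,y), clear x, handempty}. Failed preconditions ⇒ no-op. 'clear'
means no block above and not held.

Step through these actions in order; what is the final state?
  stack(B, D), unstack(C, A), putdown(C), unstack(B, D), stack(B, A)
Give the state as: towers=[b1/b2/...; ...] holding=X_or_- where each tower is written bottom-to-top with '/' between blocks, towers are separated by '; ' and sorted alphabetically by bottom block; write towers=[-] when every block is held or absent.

towers=[A/B; C; E/D] holding=-

step 1 (stack(B, D)): towers=[A/C; E/D/B] holding=-
step 2 (unstack(C, A)): towers=[A; E/D/B] holding=C
step 3 (putdown(C)): towers=[A; C; E/D/B] holding=-
step 4 (unstack(B, D)): towers=[A; C; E/D] holding=B
step 5 (stack(B, A)): towers=[A/B; C; E/D] holding=-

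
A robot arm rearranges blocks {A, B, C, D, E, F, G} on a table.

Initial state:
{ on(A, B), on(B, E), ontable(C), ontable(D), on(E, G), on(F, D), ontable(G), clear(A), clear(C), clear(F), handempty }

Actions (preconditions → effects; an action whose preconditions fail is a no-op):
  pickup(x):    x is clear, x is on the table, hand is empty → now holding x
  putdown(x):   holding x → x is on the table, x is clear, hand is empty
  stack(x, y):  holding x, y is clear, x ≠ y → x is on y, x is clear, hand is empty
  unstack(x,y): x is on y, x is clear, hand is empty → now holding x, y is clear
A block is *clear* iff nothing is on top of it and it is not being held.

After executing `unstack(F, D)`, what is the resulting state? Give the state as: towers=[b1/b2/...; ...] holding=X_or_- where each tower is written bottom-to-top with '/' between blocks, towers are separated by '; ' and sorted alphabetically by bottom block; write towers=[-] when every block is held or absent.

towers=[C; D; G/E/B/A] holding=F

before: towers=[C; D/F; G/E/B/A] holding=-
pre[unstack(F, D)]: on(F,D) ✓, clear(F) ✓, handempty ✓
all met → apply unstack(F, D)
after:  towers=[C; D; G/E/B/A] holding=F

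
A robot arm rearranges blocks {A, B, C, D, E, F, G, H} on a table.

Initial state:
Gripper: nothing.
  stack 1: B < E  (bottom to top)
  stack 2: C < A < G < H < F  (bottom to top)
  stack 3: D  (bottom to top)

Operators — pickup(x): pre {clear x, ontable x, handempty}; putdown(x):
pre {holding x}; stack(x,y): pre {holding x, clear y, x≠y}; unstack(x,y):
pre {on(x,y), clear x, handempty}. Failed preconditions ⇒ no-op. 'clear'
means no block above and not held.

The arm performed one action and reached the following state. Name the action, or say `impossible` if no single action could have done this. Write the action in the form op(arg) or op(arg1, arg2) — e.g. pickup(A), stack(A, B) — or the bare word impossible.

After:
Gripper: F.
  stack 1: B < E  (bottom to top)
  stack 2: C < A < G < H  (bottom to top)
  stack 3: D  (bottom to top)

unstack(F, H)

target: towers=[B/E; C/A/G/H; D] holding=F
     unstack(E, B) → towers=[B; C/A/G/H/F; D] holding=E
     unstack(F, H) → towers=[B/E; C/A/G/H; D] holding=F  ← match
         pickup(D) → towers=[B/E; C/A/G/H/F] holding=D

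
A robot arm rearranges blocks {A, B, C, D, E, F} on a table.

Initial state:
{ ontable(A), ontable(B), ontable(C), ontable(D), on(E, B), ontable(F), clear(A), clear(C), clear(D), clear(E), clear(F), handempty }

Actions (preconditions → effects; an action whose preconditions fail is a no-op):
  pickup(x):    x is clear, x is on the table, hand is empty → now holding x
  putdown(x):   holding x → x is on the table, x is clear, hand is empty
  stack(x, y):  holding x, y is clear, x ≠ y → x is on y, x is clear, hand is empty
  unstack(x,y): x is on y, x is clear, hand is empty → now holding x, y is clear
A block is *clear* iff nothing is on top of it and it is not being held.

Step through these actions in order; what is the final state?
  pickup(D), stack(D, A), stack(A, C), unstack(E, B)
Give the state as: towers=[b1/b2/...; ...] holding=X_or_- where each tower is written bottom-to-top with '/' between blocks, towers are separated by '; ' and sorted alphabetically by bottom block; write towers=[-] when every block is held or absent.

step 1 (pickup(D)): towers=[A; B/E; C; F] holding=D
step 2 (stack(D, A)): towers=[A/D; B/E; C; F] holding=-
step 3 (stack(A, C)) [no-op]: towers=[A/D; B/E; C; F] holding=-
step 4 (unstack(E, B)): towers=[A/D; B; C; F] holding=E

towers=[A/D; B; C; F] holding=E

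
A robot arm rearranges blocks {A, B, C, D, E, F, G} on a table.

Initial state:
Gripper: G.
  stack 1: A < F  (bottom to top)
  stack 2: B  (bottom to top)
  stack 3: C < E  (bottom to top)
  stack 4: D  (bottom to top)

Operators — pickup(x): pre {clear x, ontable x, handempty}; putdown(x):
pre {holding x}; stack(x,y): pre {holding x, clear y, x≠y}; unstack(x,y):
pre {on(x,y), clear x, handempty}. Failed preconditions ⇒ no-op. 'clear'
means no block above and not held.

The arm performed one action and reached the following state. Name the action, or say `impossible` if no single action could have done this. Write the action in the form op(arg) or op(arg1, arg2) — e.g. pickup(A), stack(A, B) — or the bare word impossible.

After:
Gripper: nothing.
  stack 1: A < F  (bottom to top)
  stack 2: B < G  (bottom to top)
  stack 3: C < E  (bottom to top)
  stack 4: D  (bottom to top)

stack(G, B)

target: towers=[A/F; B/G; C/E; D] holding=-
        putdown(G) → towers=[A/F; B; C/E; D; G] holding=-
       stack(G, B) → towers=[A/F; B/G; C/E; D] holding=-  ← match
       stack(G, F) → towers=[A/F/G; B; C/E; D] holding=-
       stack(G, D) → towers=[A/F; B; C/E; D/G] holding=-
       stack(G, E) → towers=[A/F; B; C/E/G; D] holding=-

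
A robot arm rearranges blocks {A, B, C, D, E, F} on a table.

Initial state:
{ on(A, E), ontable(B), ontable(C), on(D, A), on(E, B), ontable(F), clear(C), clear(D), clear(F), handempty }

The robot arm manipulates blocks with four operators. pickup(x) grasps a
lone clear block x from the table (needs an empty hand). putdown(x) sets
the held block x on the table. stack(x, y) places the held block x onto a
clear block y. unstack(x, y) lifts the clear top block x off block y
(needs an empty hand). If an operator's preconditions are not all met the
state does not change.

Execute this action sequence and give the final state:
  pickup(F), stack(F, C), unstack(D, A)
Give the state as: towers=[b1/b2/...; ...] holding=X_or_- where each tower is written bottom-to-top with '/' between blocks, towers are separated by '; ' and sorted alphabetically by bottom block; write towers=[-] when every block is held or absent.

step 1 (pickup(F)): towers=[B/E/A/D; C] holding=F
step 2 (stack(F, C)): towers=[B/E/A/D; C/F] holding=-
step 3 (unstack(D, A)): towers=[B/E/A; C/F] holding=D

towers=[B/E/A; C/F] holding=D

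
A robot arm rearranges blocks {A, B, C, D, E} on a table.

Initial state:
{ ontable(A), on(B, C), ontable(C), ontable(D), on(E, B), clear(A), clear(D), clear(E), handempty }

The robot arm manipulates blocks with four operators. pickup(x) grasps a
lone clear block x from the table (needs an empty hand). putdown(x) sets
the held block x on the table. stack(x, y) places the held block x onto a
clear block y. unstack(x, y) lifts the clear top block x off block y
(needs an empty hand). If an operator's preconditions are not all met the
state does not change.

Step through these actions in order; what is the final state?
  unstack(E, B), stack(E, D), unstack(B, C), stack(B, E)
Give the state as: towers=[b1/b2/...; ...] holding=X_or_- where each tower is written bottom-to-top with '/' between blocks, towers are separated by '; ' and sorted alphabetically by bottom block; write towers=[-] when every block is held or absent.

towers=[A; C; D/E/B] holding=-

step 1 (unstack(E, B)): towers=[A; C/B; D] holding=E
step 2 (stack(E, D)): towers=[A; C/B; D/E] holding=-
step 3 (unstack(B, C)): towers=[A; C; D/E] holding=B
step 4 (stack(B, E)): towers=[A; C; D/E/B] holding=-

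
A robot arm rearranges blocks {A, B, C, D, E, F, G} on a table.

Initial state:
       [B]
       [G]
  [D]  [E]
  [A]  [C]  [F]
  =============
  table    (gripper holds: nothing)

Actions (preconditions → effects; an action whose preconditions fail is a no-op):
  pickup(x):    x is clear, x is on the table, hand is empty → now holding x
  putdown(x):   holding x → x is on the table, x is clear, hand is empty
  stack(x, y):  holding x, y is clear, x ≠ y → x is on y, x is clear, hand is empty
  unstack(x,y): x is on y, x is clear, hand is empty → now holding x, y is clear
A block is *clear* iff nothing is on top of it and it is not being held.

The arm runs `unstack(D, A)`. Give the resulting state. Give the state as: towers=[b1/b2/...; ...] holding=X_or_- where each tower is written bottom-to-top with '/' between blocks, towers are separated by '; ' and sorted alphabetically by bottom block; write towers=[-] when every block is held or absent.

before: towers=[A/D; C/E/G/B; F] holding=-
pre[unstack(D, A)]: on(D,A) ok, clear(D) ok, handempty ok
all met → apply unstack(D, A)
after:  towers=[A; C/E/G/B; F] holding=D

towers=[A; C/E/G/B; F] holding=D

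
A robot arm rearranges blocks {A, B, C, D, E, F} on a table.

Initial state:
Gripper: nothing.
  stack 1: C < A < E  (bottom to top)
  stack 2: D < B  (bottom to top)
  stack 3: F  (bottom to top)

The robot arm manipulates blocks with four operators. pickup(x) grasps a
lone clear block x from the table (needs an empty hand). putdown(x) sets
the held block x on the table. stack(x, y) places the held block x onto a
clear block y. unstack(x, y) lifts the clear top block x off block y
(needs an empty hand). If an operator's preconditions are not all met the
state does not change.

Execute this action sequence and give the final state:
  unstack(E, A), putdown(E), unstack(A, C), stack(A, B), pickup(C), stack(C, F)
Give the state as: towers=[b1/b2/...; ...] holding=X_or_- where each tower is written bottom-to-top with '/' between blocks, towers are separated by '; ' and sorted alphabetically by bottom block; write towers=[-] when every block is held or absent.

step 1 (unstack(E, A)): towers=[C/A; D/B; F] holding=E
step 2 (putdown(E)): towers=[C/A; D/B; E; F] holding=-
step 3 (unstack(A, C)): towers=[C; D/B; E; F] holding=A
step 4 (stack(A, B)): towers=[C; D/B/A; E; F] holding=-
step 5 (pickup(C)): towers=[D/B/A; E; F] holding=C
step 6 (stack(C, F)): towers=[D/B/A; E; F/C] holding=-

towers=[D/B/A; E; F/C] holding=-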